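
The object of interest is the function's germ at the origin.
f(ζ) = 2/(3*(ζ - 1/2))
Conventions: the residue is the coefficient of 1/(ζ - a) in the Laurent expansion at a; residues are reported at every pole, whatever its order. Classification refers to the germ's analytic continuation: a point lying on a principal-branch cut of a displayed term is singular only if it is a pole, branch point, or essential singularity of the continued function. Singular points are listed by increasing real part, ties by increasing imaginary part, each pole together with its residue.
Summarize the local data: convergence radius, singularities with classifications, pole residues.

Radius of convergence at 0: 1/2.
At 1/2: a pole of order 1; residue 2/3.

Denominator factor (ζ - 1/2): pole of order 1 at 1/2, modulus 1/2.
The radius of convergence is the smallest modulus among the singular points: 1/2.
At the order-1 pole 1/2 set g(ζ) = (ζ - (1/2))*f(ζ) = 2/3.
Simple pole: residue = g(a) at a = 1/2, which is 2/3.


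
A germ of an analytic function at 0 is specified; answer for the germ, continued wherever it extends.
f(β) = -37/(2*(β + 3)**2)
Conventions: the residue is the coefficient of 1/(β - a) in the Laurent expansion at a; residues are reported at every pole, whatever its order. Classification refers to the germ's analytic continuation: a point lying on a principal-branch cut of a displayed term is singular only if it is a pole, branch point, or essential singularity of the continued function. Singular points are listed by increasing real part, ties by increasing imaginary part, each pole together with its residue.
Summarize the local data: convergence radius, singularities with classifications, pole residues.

Denominator factor (β + 3)^2: pole of order 2 at -3, modulus 3.
The radius of convergence is the smallest modulus among the singular points: 3.
At the order-2 pole -3 set g(β) = (β - (-3))^2*f(β) = -37/2.
Order-2 pole: residue = g'(a); g'(-3) = 0, so the residue is 0.

Radius of convergence at 0: 3.
At -3: a pole of order 2; residue 0.


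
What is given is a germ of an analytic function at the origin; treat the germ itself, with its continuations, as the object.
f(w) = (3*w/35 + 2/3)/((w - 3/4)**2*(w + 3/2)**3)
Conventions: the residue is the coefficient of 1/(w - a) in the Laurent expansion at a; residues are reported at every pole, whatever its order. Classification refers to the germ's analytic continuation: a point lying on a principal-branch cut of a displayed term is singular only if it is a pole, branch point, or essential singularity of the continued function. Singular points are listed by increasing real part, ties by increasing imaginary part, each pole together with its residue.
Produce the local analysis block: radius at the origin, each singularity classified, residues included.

Radius of convergence at 0: 3/4.
At -3/2: a pole of order 3; residue 512/6561.
At 3/4: a pole of order 2; residue -512/6561.

Denominator factor (w + 3/2)^3: pole of order 3 at -3/2, modulus 3/2.
Denominator factor (w - 3/4)^2: pole of order 2 at 3/4, modulus 3/4.
The radius of convergence is the smallest modulus among the singular points: 3/4.
At the order-3 pole -3/2 set g(w) = (w - (-3/2))^3*f(w) = (3*w/35 + 2/3)/(w - 3/4)**2.
Order-3 pole: residue = g''(a)/2; g''(-3/2) = 1024/6561, so the residue is 512/6561.
At the order-2 pole 3/4 set g(w) = (w - (3/4))^2*f(w) = (3*w/35 + 2/3)/(w + 3/2)**3.
Order-2 pole: residue = g'(a); g'(3/4) = -512/6561, so the residue is -512/6561.
List the singular points by increasing real part (a conjugate pair: the negative imaginary part first).


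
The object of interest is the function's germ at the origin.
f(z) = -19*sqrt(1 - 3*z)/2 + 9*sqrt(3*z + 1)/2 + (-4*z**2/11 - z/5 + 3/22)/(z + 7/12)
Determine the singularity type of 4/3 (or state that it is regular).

Denominator factors: z + 7/12 = 23/12 at z = 4/3 — none vanishes.
Branch term sqrt(1 - z/(1/3)): argument at 4/3 is -3, nonzero, so 4/3 is not its branch point (a point on a principal cut is still regular for the continued germ).
Branch term sqrt(1 - z/(-1/3)): argument at 4/3 is 5, nonzero, so 4/3 is not its branch point (a point on a principal cut is still regular for the continued germ).
So the germ continues analytically to 4/3.

The point is a regular point.


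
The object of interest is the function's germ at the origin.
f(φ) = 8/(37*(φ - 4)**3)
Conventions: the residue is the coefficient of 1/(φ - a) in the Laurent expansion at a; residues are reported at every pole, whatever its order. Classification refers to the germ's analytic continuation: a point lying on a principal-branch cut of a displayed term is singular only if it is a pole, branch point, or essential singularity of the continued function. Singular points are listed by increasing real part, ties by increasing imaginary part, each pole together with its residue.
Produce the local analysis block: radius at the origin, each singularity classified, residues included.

Radius of convergence at 0: 4.
At 4: a pole of order 3; residue 0.

Denominator factor (φ - 4)^3: pole of order 3 at 4, modulus 4.
The radius of convergence is the smallest modulus among the singular points: 4.
At the order-3 pole 4 set g(φ) = (φ - (4))^3*f(φ) = 8/37.
Order-3 pole: residue = g''(a)/2; g''(4) = 0, so the residue is 0.


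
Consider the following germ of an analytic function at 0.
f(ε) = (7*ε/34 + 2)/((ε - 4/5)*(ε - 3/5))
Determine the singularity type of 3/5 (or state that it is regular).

The denominator factor ε - 3/5 vanishes at 3/5 and appears to the power 1; the numerator there equals 361/170, nonzero, and no other factor vanishes.
Hence a pole whose order is the multiplicity, 1.

The point is a pole of order 1.


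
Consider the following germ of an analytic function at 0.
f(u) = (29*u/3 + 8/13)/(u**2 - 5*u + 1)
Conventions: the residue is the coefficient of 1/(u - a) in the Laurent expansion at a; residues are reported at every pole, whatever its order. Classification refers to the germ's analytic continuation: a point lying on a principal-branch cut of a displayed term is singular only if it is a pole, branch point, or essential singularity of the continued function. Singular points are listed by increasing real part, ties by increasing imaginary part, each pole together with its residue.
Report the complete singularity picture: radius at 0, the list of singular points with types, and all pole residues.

Radius of convergence at 0: 5/2 - (1/2)*sqrt(21).
At 5/2 - (1/2)*sqrt(21): a pole of order 1; residue 29/6 - (1933/1638)*sqrt(21).
At 5/2 + (1/2)*sqrt(21): a pole of order 1; residue 29/6 + (1933/1638)*sqrt(21).

Denominator factor (u**2 - 5*u + 1): discriminant 21, real irrational roots 5/2 + (1/2)*sqrt(21) and 5/2 - (1/2)*sqrt(21); poles of order 1, moduli 5/2 + (1/2)*sqrt(21) and 5/2 - (1/2)*sqrt(21).
The radius of convergence is the smallest modulus among the singular points: 5/2 - (1/2)*sqrt(21).
The factor u**2 - 5*u + 1 splits as (u - a)(u - a') with a = 5/2 - (1/2)*sqrt(21), a' = 5/2 + (1/2)*sqrt(21). At the order-1 pole a set g(u) = (u - a)*f(u) = [29*u/3 + 8/13] / (u - a').
Simple pole: residue = g(a) at a = 5/2 - (1/2)*sqrt(21), which is 29/6 - (1933/1638)*sqrt(21).
The factor u**2 - 5*u + 1 splits as (u - a)(u - a') with a = 5/2 + (1/2)*sqrt(21), a' = 5/2 - (1/2)*sqrt(21). At the order-1 pole a set g(u) = (u - a)*f(u) = [29*u/3 + 8/13] / (u - a').
Simple pole: residue = g(a) at a = 5/2 + (1/2)*sqrt(21), which is 29/6 + (1933/1638)*sqrt(21).
List the singular points by increasing real part (a conjugate pair: the negative imaginary part first).


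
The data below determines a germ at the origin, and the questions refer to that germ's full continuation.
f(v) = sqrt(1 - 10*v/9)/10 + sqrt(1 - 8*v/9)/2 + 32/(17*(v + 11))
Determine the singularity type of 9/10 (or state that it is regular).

The point is an algebraic (square-root) branch point.

The term (1/10)*sqrt(1 - v/(9/10)) has argument 1 - 9/10/(9/10) = 0 at 9/10: a square-root (algebraic, two-sheeted) branch point; the remaining terms are analytic or single-valued there.


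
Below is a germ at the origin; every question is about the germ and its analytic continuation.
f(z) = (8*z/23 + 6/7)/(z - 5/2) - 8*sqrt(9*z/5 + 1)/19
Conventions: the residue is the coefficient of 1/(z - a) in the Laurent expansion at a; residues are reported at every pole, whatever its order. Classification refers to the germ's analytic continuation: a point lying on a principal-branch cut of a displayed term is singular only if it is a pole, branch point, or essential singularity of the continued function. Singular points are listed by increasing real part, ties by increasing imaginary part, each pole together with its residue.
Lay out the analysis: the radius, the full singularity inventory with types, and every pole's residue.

Radius of convergence at 0: 5/9.
At -5/9: an algebraic (square-root) branch point.
At 5/2: a pole of order 1; residue 278/161.

Denominator factor (z - 5/2): pole of order 1 at 5/2, modulus 5/2.
Branch term (-8/19)*sqrt(1 - z/(-5/9)): its argument vanishes at z = -5/9, a square-root branch point, modulus 5/9.
The radius of convergence is the smallest modulus among the singular points: 5/9.
The branch term is analytic at 5/2 and contributes nothing to the residue; only the rational part matters.
At the order-1 pole 5/2 set g(z) = (z - (5/2))*(rational part) = 8*z/23 + 6/7.
Simple pole: residue = g(a) at a = 5/2, which is 278/161.
List the singular points by increasing real part (a conjugate pair: the negative imaginary part first).


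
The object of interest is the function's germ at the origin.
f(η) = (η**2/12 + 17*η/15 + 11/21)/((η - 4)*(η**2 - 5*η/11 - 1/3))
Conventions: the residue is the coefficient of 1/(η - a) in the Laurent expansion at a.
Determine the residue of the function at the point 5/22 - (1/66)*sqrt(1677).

The factor η**2 - 5*η/11 - 1/3 splits as (η - a)(η - a') with a = 5/22 - (1/66)*sqrt(1677), a' = 5/22 + (1/66)*sqrt(1677). At the order-1 pole a set g(η) = (η - a)*f(η) = [(η**2/12 + 17*η/15 + 11/21)/(η - 4)] / (η - a').
Simple pole: residue = g(a) at a = 5/22 - (1/66)*sqrt(1677), which is -72577/383880 + (1078237/214588920)*sqrt(1677).

The residue is -72577/383880 + (1078237/214588920)*sqrt(1677).


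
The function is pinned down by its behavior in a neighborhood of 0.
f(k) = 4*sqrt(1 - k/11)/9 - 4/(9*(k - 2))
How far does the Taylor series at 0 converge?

The radius of convergence is 2.

Denominator factor (k - 2): pole of order 1 at 2, modulus 2.
Branch term (4/9)*sqrt(1 - k/(11)): its argument vanishes at k = 11, a square-root branch point, modulus 11.
The radius of convergence is the smallest modulus among the singular points: 2.


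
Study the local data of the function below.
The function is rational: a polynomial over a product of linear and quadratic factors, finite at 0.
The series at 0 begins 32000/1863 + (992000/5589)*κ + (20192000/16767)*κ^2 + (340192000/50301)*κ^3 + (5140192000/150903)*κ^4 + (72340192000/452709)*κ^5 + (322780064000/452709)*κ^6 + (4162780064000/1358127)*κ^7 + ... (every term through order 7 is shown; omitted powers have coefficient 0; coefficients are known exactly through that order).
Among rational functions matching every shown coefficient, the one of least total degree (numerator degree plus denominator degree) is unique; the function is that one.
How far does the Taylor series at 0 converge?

The radius of convergence is 3/10.

No rational of total degree below 4 reproduces all 8 coefficients; solving the [0/4] Pade equations on them gives f(κ) = 32/(23*(κ - 3)*(κ - 3/10)**3), whose expansion matches every shown term.
Denominator factor (κ - 3): pole of order 1 at 3, modulus 3.
Denominator factor (κ - 3/10)^3: pole of order 3 at 3/10, modulus 3/10.
The radius of convergence is the smallest modulus among the singular points: 3/10.


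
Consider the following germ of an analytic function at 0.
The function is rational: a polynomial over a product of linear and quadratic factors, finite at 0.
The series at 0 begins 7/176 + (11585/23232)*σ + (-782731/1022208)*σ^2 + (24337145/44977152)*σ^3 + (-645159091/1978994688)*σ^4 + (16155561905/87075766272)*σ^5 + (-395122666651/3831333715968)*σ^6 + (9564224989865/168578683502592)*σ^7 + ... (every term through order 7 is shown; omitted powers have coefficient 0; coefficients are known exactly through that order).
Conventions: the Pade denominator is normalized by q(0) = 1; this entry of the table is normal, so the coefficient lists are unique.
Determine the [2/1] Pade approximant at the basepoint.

Taylor coefficients needed (read off): a_0 = 7/176, a_1 = 11585/23232, a_2 = -782731/1022208, a_3 = 24337145/44977152.
Write the denominator as Q(σ) = 1 + q1*σ. Requiring Q*f - P = O(σ^4) with deg P <= 2 kills the coefficients of σ^3..σ^3 in Q*f:
  σ^3: a_3 + q1*a_2 = 0, i.e. 24337145/44977152 + (-782731/1022208)*q1 = 0.
Solving this linear system: q1 = 24337145/34440164.
The numerator is Q*f truncated at degree 2: P0 = a_0 = 7/176; P1 = a_1 + q1*a_0 = 108852485/206640984; P2 = a_2 + q1*a_1 = -14235623/34440164.

The Pade approximant has numerator coefficients [7/176, 108852485/206640984, -14235623/34440164]; denominator coefficients [1, 24337145/34440164].


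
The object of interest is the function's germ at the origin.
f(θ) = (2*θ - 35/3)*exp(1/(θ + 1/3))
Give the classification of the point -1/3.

The exponent 1/(θ - (-1/3)) has a pole at -1/3, so exp(1/(θ - (-1/3))) takes every nonzero value near it: an essential singularity (not a pole of any order).

The point is an essential singularity.


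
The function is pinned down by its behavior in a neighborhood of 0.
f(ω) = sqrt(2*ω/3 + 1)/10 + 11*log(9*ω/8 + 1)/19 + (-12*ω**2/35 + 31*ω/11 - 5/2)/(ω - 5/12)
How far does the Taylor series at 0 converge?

Denominator factor (ω - 5/12): pole of order 1 at 5/12, modulus 5/12.
Branch term (11/19)*log(1 - ω/(-8/9)): its argument vanishes at ω = -8/9, a logarithmic branch point, modulus 8/9.
Branch term (1/10)*sqrt(1 - ω/(-3/2)): its argument vanishes at ω = -3/2, a square-root branch point, modulus 3/2.
The radius of convergence is the smallest modulus among the singular points: 5/12.

The radius of convergence is 5/12.


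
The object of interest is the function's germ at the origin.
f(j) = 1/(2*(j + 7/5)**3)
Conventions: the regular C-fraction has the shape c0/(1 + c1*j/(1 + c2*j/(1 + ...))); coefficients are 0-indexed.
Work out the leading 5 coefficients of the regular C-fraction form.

Taylor coefficients (expand at 0): a_0 = 125/686, a_1 = -1875/4802, a_2 = 9375/16807, a_3 = -78125/117649, a_4 = 1171875/1647086.
c0 = a_0 = 125/686. Peel one level at a time: if S = 1 + c*j/S' with S'(0) = 1, then c is the j-coefficient of S and S' = c*j/(S - 1).
S_1 = c0/f = 1 + (15/7)*j + (75/49)*j^2 + ...; c1 = 15/7.
S_2 = c1*j/(S_1 - 1) = 1 + (-5/7)*j + (50/147)*j^2 + ...; c2 = -5/7.
S_3 = c2*j/(S_2 - 1) = 1 + (10/21)*j + (25/441)*j^2 + ...; c3 = 10/21.
S_4 = c3*j/(S_3 - 1) = 1 + (-5/42)*j + ...; c4 = -5/42.

The regular C-fraction coefficients are [125/686, 15/7, -5/7, 10/21, -5/42].


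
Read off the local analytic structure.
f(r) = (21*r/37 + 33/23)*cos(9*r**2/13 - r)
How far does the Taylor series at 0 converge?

The radius of convergence is infinite.

The factor cos(9*r**2/13 - r) is entire and contributes no finite singular point.
The polynomial part has no poles.
No finite singular points: the Taylor series at 0 converges everywhere.


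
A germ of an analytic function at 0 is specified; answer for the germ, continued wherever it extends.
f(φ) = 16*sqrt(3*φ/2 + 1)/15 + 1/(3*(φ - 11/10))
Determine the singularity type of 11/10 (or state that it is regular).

The point is a pole of order 1.

The denominator factor φ - 11/10 vanishes at 11/10 and appears to the power 1; the numerator there equals 1/3, nonzero, and no other factor vanishes.
The branch terms are analytic at this point.
Hence a pole whose order is the multiplicity, 1.


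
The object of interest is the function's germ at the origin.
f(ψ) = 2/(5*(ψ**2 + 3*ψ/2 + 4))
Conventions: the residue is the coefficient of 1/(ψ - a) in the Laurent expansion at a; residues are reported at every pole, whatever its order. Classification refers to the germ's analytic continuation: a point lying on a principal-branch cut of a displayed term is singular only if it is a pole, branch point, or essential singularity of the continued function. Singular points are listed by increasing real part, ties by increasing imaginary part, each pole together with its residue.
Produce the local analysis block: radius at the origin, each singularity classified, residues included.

Denominator factor (ψ**2 + 3*ψ/2 + 4): discriminant -55/4, complex-conjugate roots (-3/4) + ((1/4)*sqrt(55))*i and (-3/4) - ((1/4)*sqrt(55))*i; poles of order 1, moduli 2 and 2.
The radius of convergence is the smallest modulus among the singular points: 2.
The factor ψ**2 + 3*ψ/2 + 4 splits as (ψ - a)(ψ - a') with a = (-3/4) - ((1/4)*sqrt(55))*i, a' = (-3/4) + ((1/4)*sqrt(55))*i. At the order-1 pole a set g(ψ) = (ψ - a)*f(ψ) = [2/5] / (ψ - a').
Simple pole: residue = g(a) at a = (-3/4) - ((1/4)*sqrt(55))*i, which is ((4/275)*sqrt(55))*i.
The factor ψ**2 + 3*ψ/2 + 4 splits as (ψ - a)(ψ - a') with a = (-3/4) + ((1/4)*sqrt(55))*i, a' = (-3/4) - ((1/4)*sqrt(55))*i. At the order-1 pole a set g(ψ) = (ψ - a)*f(ψ) = [2/5] / (ψ - a').
Simple pole: residue = g(a) at a = (-3/4) + ((1/4)*sqrt(55))*i, which is -((4/275)*sqrt(55))*i.
List the singular points by increasing real part (a conjugate pair: the negative imaginary part first).

Radius of convergence at 0: 2.
At (-3/4) - ((1/4)*sqrt(55))*i: a pole of order 1; residue ((4/275)*sqrt(55))*i.
At (-3/4) + ((1/4)*sqrt(55))*i: a pole of order 1; residue -((4/275)*sqrt(55))*i.


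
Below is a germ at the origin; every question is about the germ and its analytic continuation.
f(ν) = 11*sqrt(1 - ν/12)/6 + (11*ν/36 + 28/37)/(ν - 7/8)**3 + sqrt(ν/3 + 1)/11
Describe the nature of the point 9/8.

Denominator factors: ν - 7/8 = 1/4 at ν = 9/8 — none vanishes.
Branch term sqrt(1 - ν/(12)): argument at 9/8 is 29/32, nonzero, so 9/8 is not its branch point (a point on a principal cut is still regular for the continued germ).
Branch term sqrt(1 - ν/(-3)): argument at 9/8 is 11/8, nonzero, so 9/8 is not its branch point (a point on a principal cut is still regular for the continued germ).
So the germ continues analytically to 9/8.

The point is a regular point.


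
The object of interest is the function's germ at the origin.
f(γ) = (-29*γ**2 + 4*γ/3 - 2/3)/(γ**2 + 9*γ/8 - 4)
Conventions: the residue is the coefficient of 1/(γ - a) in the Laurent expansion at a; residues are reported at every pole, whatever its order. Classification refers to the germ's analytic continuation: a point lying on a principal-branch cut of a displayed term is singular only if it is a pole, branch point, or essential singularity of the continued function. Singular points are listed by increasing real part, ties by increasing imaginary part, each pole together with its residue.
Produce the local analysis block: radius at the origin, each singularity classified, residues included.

Radius of convergence at 0: -9/16 + (1/16)*sqrt(1105).
At -9/16 - (1/16)*sqrt(1105): a pole of order 1; residue 815/48 + (10427/10608)*sqrt(1105).
At -9/16 + (1/16)*sqrt(1105): a pole of order 1; residue 815/48 - (10427/10608)*sqrt(1105).

Denominator factor (γ**2 + 9*γ/8 - 4): discriminant 1105/64, real irrational roots -9/16 + (1/16)*sqrt(1105) and -9/16 - (1/16)*sqrt(1105); poles of order 1, moduli -9/16 + (1/16)*sqrt(1105) and 9/16 + (1/16)*sqrt(1105).
The radius of convergence is the smallest modulus among the singular points: -9/16 + (1/16)*sqrt(1105).
The factor γ**2 + 9*γ/8 - 4 splits as (γ - a)(γ - a') with a = -9/16 - (1/16)*sqrt(1105), a' = -9/16 + (1/16)*sqrt(1105). At the order-1 pole a set g(γ) = (γ - a)*f(γ) = [-29*γ**2 + 4*γ/3 - 2/3] / (γ - a').
Simple pole: residue = g(a) at a = -9/16 - (1/16)*sqrt(1105), which is 815/48 + (10427/10608)*sqrt(1105).
The factor γ**2 + 9*γ/8 - 4 splits as (γ - a)(γ - a') with a = -9/16 + (1/16)*sqrt(1105), a' = -9/16 - (1/16)*sqrt(1105). At the order-1 pole a set g(γ) = (γ - a)*f(γ) = [-29*γ**2 + 4*γ/3 - 2/3] / (γ - a').
Simple pole: residue = g(a) at a = -9/16 + (1/16)*sqrt(1105), which is 815/48 - (10427/10608)*sqrt(1105).
List the singular points by increasing real part (a conjugate pair: the negative imaginary part first).


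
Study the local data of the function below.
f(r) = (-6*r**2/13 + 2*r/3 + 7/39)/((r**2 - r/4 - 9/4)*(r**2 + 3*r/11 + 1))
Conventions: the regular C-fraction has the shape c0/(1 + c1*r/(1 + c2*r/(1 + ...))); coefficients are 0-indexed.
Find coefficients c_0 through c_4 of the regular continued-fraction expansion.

The regular C-fraction coefficients are [-28/351, -2308/693, 18831/4039, -17203067/43461948, -87413460305/185114831244].

Taylor coefficients (expand at 0): a_0 = -28/351, a_1 = -9232/34749, a_2 = 1217264/3440151, a_3 = 6479684/340574949, a_4 = -8521649080/33716919951.
c0 = a_0 = -28/351. Peel one level at a time: if S = 1 + c*r/S' with S'(0) = 1, then c is the r-coefficient of S and S' = c*r/(S - 1).
S_1 = c0/f = 1 + (-2308/693)*r + (25108/1617)*r^2 + ...; c1 = -2308/693.
S_2 = c1*r/(S_1 - 1) = 1 + (18831/4039)*r + (2457581/1331716)*r^2 + ...; c2 = 18831/4039.
S_3 = c2*r/(S_2 - 1) = 1 + (-17203067/43461948)*r + (-1060475255/5673704976)*r^2 + ...; c3 = -17203067/43461948.
S_4 = c3*r/(S_3 - 1) = 1 + (-87413460305/185114831244)*r + ...; c4 = -87413460305/185114831244.


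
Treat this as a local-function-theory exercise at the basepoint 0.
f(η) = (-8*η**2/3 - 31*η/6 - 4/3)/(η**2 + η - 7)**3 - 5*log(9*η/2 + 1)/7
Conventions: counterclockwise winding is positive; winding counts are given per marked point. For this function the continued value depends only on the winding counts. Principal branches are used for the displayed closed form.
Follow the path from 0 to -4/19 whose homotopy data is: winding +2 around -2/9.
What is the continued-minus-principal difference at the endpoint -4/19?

Continued minus principal equals -(20/7)*pi*i.

The rational part is single-valued and drops out of the difference; each branch term changes only by its own monodromy.
(-5/7)*log(1 - η/(-2/9)): each positive loop around -2/9 adds 2*pi*i to the log, so winding +2 contributes (-5/7)*(2)*2*pi*i = -(20/7)*pi*i.
Summing the contributions at η = -4/19 gives -(20/7)*pi*i.


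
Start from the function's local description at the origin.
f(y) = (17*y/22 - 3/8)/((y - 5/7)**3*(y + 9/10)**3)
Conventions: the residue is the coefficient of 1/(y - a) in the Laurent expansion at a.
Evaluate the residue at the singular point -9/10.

The residue is 49556640000/202667869723.

At the order-3 pole -9/10 set g(y) = (y - (-9/10))^3*f(y) = (17*y/22 - 3/8)/(y - 5/7)**3.
Order-3 pole: residue = g''(a)/2; g''(-9/10) = 99113280000/202667869723, so the residue is 49556640000/202667869723.


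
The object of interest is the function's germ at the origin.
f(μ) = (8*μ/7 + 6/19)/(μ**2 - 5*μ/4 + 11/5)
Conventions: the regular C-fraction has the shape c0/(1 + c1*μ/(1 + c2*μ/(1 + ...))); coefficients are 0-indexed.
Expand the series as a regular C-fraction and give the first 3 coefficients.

The regular C-fraction coefficients are [30/209, -3869/924, 302864/81249].

Taylor coefficients (expand at 0): a_0 = 30/209, a_1 = 19345/32186, a_2 = 391225/1416184.
c0 = a_0 = 30/209. Peel one level at a time: if S = 1 + c*μ/S' with S'(0) = 1, then c is the μ-coefficient of S and S' = c*μ/(S - 1).
S_1 = c0/f = 1 + (-3869/924)*μ + (75716/4851)*μ^2 + ...; c1 = -3869/924.
S_2 = c1*μ/(S_1 - 1) = 1 + (302864/81249)*μ + ...; c2 = 302864/81249.


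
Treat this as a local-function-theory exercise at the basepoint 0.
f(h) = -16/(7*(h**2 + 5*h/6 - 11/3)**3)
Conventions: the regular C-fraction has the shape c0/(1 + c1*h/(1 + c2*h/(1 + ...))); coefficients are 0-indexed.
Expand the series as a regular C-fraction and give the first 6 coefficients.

The regular C-fraction coefficients are [432/9317, -15/22, -107/110, 26761/17655, -20220455/53996052, -200523922985/680264635292].

Taylor coefficients (expand at 0): a_0 = 432/9317, a_1 = 3240/102487, a_2 = 8424/161051, a_3 = 70740/1771561, a_4 = 821259/19487171, a_5 = 14152725/428717762.
c0 = a_0 = 432/9317. Peel one level at a time: if S = 1 + c*h/S' with S'(0) = 1, then c is the h-coefficient of S and S' = c*h/(S - 1).
S_1 = c0/f = 1 + (-15/22)*h + (-321/484)*h^2 + ...; c1 = -15/22.
S_2 = c1*h/(S_1 - 1) = 1 + (-107/110)*h + (26761/18150)*h^2 + ...; c2 = -107/110.
S_3 = c2*h/(S_2 - 1) = 1 + (26761/17655)*h + (28308637/49871844)*h^2 + ...; c3 = 26761/17655.
S_4 = c3*h/(S_3 - 1) = 1 + (-20220455/53996052)*h + (-9370276775/84885830832)*h^2 + ...; c4 = -20220455/53996052.
S_5 = c4*h/(S_4 - 1) = 1 + (-200523922985/680264635292)*h + ...; c5 = -200523922985/680264635292.


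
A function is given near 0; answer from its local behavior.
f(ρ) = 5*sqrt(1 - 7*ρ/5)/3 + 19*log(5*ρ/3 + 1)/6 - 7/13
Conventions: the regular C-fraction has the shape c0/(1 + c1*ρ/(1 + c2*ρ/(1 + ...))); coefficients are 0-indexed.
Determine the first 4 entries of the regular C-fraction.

The regular C-fraction coefficients are [44/39, -481/132, 78357/16280, -161164597/3131145720].

Taylor coefficients (expand at 0): a_0 = 44/39, a_1 = 37/9, a_2 = -5191/1080, a_3 = 447217/97200.
c0 = a_0 = 44/39. Peel one level at a time: if S = 1 + c*ρ/S' with S'(0) = 1, then c is the ρ-coefficient of S and S' = c*ρ/(S - 1).
S_1 = c0/f = 1 + (-481/132)*ρ + (339547/19360)*ρ^2 + ...; c1 = -481/132.
S_2 = c1*ρ/(S_1 - 1) = 1 + (78357/16280)*ρ + (14651327/59140800)*ρ^2 + ...; c2 = 78357/16280.
S_3 = c2*ρ/(S_2 - 1) = 1 + (-161164597/3131145720)*ρ + ...; c3 = -161164597/3131145720.


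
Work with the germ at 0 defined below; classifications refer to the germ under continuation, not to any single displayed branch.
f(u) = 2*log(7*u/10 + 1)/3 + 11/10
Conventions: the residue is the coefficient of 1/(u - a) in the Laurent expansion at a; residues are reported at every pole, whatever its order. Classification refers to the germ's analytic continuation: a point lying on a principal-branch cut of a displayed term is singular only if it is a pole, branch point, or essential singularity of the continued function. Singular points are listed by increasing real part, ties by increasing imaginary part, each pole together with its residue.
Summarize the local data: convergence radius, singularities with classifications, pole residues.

Radius of convergence at 0: 10/7.
At -10/7: a logarithmic branch point.

Branch term (2/3)*log(1 - u/(-10/7)): its argument vanishes at u = -10/7, a logarithmic branch point, modulus 10/7.
The radius of convergence is the smallest modulus among the singular points: 10/7.


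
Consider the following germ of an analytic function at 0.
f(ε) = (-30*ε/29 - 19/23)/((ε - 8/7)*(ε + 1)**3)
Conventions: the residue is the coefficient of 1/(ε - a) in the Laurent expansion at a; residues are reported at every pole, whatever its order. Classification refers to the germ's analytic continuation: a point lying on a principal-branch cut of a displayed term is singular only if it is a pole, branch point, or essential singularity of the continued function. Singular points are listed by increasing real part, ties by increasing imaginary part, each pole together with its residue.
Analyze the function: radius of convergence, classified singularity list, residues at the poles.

Denominator factor (ε - 8/7): pole of order 1 at 8/7, modulus 8/7.
Denominator factor (ε + 1)^3: pole of order 3 at -1, modulus 1.
The radius of convergence is the smallest modulus among the singular points: 1.
At the order-3 pole -1 set g(ε) = (ε - (-1))^3*f(ε) = (-30*ε/29 - 19/23)/(ε - 8/7).
Order-3 pole: residue = g''(a)/2; g''(-1) = 918946/2251125, so the residue is 459473/2251125.
At the order-1 pole 8/7 set g(ε) = (ε - (8/7))*f(ε) = (-30*ε/29 - 19/23)/(ε + 1)**3.
Simple pole: residue = g(a) at a = 8/7, which is -459473/2251125.
List the singular points by increasing real part (a conjugate pair: the negative imaginary part first).

Radius of convergence at 0: 1.
At -1: a pole of order 3; residue 459473/2251125.
At 8/7: a pole of order 1; residue -459473/2251125.


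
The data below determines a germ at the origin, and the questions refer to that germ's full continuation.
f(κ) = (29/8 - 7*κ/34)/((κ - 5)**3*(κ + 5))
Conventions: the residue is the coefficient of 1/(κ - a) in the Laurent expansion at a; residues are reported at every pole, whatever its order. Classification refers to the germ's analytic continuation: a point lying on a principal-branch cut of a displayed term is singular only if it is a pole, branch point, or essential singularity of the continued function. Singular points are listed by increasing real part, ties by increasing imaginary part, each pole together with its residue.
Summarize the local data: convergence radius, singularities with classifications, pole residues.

Denominator factor (κ + 5): pole of order 1 at -5, modulus 5.
Denominator factor (κ - 5)^3: pole of order 3 at 5, modulus 5.
The radius of convergence is the smallest modulus among the singular points: 5.
At the order-1 pole -5 set g(κ) = (κ - (-5))*f(κ) = (29/8 - 7*κ/34)/(κ - 5)**3.
Simple pole: residue = g(a) at a = -5, which is -633/136000.
At the order-3 pole 5 set g(κ) = (κ - (5))^3*f(κ) = (29/8 - 7*κ/34)/(κ + 5).
Order-3 pole: residue = g''(a)/2; g''(5) = 633/68000, so the residue is 633/136000.
List the singular points by increasing real part (a conjugate pair: the negative imaginary part first).

Radius of convergence at 0: 5.
At -5: a pole of order 1; residue -633/136000.
At 5: a pole of order 3; residue 633/136000.


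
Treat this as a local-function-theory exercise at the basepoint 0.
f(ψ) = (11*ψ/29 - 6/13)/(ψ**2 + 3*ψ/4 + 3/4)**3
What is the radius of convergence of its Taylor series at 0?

Denominator factor (ψ**2 + 3*ψ/4 + 3/4)^3: discriminant -39/16, complex-conjugate roots (-3/8) + ((1/8)*sqrt(39))*i and (-3/8) - ((1/8)*sqrt(39))*i; poles of order 3, moduli (1/2)*sqrt(3) and (1/2)*sqrt(3).
The radius of convergence is the smallest modulus among the singular points: (1/2)*sqrt(3).

The radius of convergence is (1/2)*sqrt(3).


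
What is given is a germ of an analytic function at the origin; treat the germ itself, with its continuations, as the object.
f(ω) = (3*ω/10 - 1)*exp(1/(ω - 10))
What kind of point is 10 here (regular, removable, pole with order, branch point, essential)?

The exponent 1/(ω - (10)) has a pole at 10, so exp(1/(ω - (10))) takes every nonzero value near it: an essential singularity (not a pole of any order).

The point is an essential singularity.


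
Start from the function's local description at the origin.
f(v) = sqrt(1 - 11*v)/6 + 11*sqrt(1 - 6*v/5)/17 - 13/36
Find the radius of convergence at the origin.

The radius of convergence is 1/11.

Branch term (1/6)*sqrt(1 - v/(1/11)): its argument vanishes at v = 1/11, a square-root branch point, modulus 1/11.
Branch term (11/17)*sqrt(1 - v/(5/6)): its argument vanishes at v = 5/6, a square-root branch point, modulus 5/6.
The radius of convergence is the smallest modulus among the singular points: 1/11.


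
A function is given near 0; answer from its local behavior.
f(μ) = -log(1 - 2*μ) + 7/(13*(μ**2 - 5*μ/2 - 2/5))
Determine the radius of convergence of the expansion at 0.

The radius of convergence is -5/4 + (1/20)*sqrt(785).

Denominator factor (μ**2 - 5*μ/2 - 2/5): discriminant 157/20, real irrational roots 5/4 + (1/20)*sqrt(785) and 5/4 - (1/20)*sqrt(785); poles of order 1, moduli 5/4 + (1/20)*sqrt(785) and -5/4 + (1/20)*sqrt(785).
Branch term (-1)*log(1 - μ/(1/2)): its argument vanishes at μ = 1/2, a logarithmic branch point, modulus 1/2.
The radius of convergence is the smallest modulus among the singular points: -5/4 + (1/20)*sqrt(785).


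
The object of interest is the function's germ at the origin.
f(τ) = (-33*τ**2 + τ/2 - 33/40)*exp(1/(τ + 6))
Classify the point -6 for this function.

The exponent 1/(τ - (-6)) has a pole at -6, so exp(1/(τ - (-6))) takes every nonzero value near it: an essential singularity (not a pole of any order).

The point is an essential singularity.


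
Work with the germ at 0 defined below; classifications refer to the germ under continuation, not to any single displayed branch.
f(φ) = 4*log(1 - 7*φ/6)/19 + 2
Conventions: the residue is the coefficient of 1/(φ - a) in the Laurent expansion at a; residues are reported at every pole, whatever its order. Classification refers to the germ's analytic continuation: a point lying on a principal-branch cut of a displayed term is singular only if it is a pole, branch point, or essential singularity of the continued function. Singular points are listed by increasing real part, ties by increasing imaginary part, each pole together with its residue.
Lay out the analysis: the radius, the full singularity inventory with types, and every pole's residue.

Branch term (4/19)*log(1 - φ/(6/7)): its argument vanishes at φ = 6/7, a logarithmic branch point, modulus 6/7.
The radius of convergence is the smallest modulus among the singular points: 6/7.

Radius of convergence at 0: 6/7.
At 6/7: a logarithmic branch point.


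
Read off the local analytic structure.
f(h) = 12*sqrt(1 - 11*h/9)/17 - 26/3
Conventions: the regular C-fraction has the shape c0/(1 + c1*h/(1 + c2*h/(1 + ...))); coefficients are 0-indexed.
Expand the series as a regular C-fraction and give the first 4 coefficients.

Taylor coefficients (expand at 0): a_0 = -406/51, a_1 = -22/51, a_2 = -121/918, a_3 = -1331/16524.
c0 = a_0 = -406/51. Peel one level at a time: if S = 1 + c*h/S' with S'(0) = 1, then c is the h-coefficient of S and S' = c*h/(S - 1).
S_1 = c0/f = 1 + (-11/203)*h + (-20207/1483524)*h^2 + ...; c1 = -11/203.
S_2 = c1*h/(S_1 - 1) = 1 + (-1837/7308)*h + (-121/1296)*h^2 + ...; c2 = -1837/7308.
S_3 = c2*h/(S_2 - 1) = 1 + (-2233/6012)*h + ...; c3 = -2233/6012.

The regular C-fraction coefficients are [-406/51, -11/203, -1837/7308, -2233/6012].


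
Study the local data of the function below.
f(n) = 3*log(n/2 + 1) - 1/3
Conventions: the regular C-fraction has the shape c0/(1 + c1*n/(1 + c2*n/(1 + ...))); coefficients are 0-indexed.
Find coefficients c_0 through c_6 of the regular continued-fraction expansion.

Taylor coefficients (expand at 0): a_0 = -1/3, a_1 = 3/2, a_2 = -3/8, a_3 = 1/8, a_4 = -3/64, a_5 = 3/160, a_6 = -1/128.
c0 = a_0 = -1/3. Peel one level at a time: if S = 1 + c*n/S' with S'(0) = 1, then c is the n-coefficient of S and S' = c*n/(S - 1).
S_1 = c0/f = 1 + (9/2)*n + (153/8)*n^2 + ...; c1 = 9/2.
S_2 = c1*n/(S_1 - 1) = 1 + (-17/4)*n + (-1/48)*n^2 + ...; c2 = -17/4.
S_3 = c2*n/(S_2 - 1) = 1 + (-1/204)*n + (13/10404)*n^2 + ...; c3 = -1/204.
S_4 = c3*n/(S_3 - 1) = 1 + (13/51)*n + (-1/60)*n^2 + ...; c4 = 13/51.
S_5 = c4*n/(S_4 - 1) = 1 + (17/260)*n + (-51/4225)*n^2 + ...; c5 = 17/260.
S_6 = c5*n/(S_5 - 1) = 1 + (12/65)*n + ...; c6 = 12/65.

The regular C-fraction coefficients are [-1/3, 9/2, -17/4, -1/204, 13/51, 17/260, 12/65].


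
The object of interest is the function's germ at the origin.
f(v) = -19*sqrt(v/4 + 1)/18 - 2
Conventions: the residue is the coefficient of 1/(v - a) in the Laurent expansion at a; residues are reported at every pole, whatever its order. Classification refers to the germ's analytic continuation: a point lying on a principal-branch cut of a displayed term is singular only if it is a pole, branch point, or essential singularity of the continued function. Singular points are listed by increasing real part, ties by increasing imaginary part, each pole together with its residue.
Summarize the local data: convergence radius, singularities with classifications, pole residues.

Radius of convergence at 0: 4.
At -4: an algebraic (square-root) branch point.

Branch term (-19/18)*sqrt(1 - v/(-4)): its argument vanishes at v = -4, a square-root branch point, modulus 4.
The radius of convergence is the smallest modulus among the singular points: 4.


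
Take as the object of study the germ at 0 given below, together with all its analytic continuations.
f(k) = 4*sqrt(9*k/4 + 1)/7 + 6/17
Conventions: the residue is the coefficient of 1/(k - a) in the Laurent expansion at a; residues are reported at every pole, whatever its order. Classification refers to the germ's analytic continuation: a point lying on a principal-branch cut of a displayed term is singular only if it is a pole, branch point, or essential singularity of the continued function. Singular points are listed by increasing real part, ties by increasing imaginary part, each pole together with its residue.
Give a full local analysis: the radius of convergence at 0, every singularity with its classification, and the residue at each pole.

Branch term (4/7)*sqrt(1 - k/(-4/9)): its argument vanishes at k = -4/9, a square-root branch point, modulus 4/9.
The radius of convergence is the smallest modulus among the singular points: 4/9.

Radius of convergence at 0: 4/9.
At -4/9: an algebraic (square-root) branch point.


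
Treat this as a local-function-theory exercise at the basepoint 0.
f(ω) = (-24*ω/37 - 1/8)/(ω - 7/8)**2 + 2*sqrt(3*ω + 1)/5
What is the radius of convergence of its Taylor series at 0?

The radius of convergence is 1/3.

Denominator factor (ω - 7/8)^2: pole of order 2 at 7/8, modulus 7/8.
Branch term (2/5)*sqrt(1 - ω/(-1/3)): its argument vanishes at ω = -1/3, a square-root branch point, modulus 1/3.
The radius of convergence is the smallest modulus among the singular points: 1/3.


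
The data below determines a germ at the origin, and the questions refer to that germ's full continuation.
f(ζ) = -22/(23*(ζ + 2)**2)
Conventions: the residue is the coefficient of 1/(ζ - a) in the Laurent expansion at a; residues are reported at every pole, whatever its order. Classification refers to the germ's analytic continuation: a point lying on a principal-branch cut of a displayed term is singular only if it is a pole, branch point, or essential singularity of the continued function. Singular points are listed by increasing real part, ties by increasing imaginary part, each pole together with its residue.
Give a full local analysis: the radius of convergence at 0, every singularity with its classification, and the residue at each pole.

Denominator factor (ζ + 2)^2: pole of order 2 at -2, modulus 2.
The radius of convergence is the smallest modulus among the singular points: 2.
At the order-2 pole -2 set g(ζ) = (ζ - (-2))^2*f(ζ) = -22/23.
Order-2 pole: residue = g'(a); g'(-2) = 0, so the residue is 0.

Radius of convergence at 0: 2.
At -2: a pole of order 2; residue 0.


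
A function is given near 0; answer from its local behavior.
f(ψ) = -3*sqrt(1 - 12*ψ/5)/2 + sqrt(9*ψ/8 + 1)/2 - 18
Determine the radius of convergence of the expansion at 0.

Branch term (1/2)*sqrt(1 - ψ/(-8/9)): its argument vanishes at ψ = -8/9, a square-root branch point, modulus 8/9.
Branch term (-3/2)*sqrt(1 - ψ/(5/12)): its argument vanishes at ψ = 5/12, a square-root branch point, modulus 5/12.
The radius of convergence is the smallest modulus among the singular points: 5/12.

The radius of convergence is 5/12.


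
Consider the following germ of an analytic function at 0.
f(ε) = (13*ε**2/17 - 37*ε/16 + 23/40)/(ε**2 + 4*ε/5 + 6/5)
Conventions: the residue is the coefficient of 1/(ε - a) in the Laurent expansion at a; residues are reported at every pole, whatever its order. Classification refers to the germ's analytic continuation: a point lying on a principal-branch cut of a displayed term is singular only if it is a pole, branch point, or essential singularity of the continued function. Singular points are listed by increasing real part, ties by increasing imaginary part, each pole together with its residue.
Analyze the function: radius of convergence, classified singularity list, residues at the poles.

Radius of convergence at 0: (1/5)*sqrt(30).
At (-2/5) - ((1/5)*sqrt(26))*i: a pole of order 1; residue (-3977/2720) + ((703/8840)*sqrt(26))*i.
At (-2/5) + ((1/5)*sqrt(26))*i: a pole of order 1; residue (-3977/2720) - ((703/8840)*sqrt(26))*i.
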